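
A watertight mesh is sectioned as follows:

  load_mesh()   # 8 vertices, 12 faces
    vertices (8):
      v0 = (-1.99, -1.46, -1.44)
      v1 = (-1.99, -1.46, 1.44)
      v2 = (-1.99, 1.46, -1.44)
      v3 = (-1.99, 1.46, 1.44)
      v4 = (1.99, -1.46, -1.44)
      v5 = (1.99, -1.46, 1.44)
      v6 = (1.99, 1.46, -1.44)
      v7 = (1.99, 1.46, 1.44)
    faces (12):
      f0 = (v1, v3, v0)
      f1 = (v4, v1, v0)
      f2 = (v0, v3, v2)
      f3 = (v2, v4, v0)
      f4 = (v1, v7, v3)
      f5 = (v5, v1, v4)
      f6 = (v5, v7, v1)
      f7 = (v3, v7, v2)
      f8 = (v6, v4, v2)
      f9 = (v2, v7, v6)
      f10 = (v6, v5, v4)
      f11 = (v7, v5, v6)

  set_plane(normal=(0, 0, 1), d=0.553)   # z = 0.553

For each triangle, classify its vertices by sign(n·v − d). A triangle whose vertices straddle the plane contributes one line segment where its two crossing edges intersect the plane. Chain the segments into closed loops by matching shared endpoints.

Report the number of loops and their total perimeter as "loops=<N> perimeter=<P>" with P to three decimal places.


loops=1 perimeter=13.800

Straddling triangles (8 of 12):
  (v1,v3,v0) [++-] → (-1.99, 0.560681, 0.553)–(-1.99, -1.46, 0.553)  len=2.0207
  (v4,v1,v0) [-+-] → (-0.764215, -1.46, 0.553)–(-1.99, -1.46, 0.553)  len=1.2258
  (v0,v3,v2) [-+-] → (-1.99, 0.560681, 0.553)–(-1.99, 1.46, 0.553)  len=0.8993
  (v5,v1,v4) [++-] → (-0.764215, -1.46, 0.553)–(1.99, -1.46, 0.553)  len=2.7542
  (v3,v7,v2) [++-] → (0.764215, 1.46, 0.553)–(-1.99, 1.46, 0.553)  len=2.7542
  (v2,v7,v6) [-+-] → (0.764215, 1.46, 0.553)–(1.99, 1.46, 0.553)  len=1.2258
  (v6,v5,v4) [-+-] → (1.99, -0.560681, 0.553)–(1.99, -1.46, 0.553)  len=0.8993
  (v7,v5,v6) [++-] → (1.99, -0.560681, 0.553)–(1.99, 1.46, 0.553)  len=2.0207

Chained into 1 loop(s):
  loop 1: 8 segments, perimeter = 13.8000
Total perimeter = 13.800


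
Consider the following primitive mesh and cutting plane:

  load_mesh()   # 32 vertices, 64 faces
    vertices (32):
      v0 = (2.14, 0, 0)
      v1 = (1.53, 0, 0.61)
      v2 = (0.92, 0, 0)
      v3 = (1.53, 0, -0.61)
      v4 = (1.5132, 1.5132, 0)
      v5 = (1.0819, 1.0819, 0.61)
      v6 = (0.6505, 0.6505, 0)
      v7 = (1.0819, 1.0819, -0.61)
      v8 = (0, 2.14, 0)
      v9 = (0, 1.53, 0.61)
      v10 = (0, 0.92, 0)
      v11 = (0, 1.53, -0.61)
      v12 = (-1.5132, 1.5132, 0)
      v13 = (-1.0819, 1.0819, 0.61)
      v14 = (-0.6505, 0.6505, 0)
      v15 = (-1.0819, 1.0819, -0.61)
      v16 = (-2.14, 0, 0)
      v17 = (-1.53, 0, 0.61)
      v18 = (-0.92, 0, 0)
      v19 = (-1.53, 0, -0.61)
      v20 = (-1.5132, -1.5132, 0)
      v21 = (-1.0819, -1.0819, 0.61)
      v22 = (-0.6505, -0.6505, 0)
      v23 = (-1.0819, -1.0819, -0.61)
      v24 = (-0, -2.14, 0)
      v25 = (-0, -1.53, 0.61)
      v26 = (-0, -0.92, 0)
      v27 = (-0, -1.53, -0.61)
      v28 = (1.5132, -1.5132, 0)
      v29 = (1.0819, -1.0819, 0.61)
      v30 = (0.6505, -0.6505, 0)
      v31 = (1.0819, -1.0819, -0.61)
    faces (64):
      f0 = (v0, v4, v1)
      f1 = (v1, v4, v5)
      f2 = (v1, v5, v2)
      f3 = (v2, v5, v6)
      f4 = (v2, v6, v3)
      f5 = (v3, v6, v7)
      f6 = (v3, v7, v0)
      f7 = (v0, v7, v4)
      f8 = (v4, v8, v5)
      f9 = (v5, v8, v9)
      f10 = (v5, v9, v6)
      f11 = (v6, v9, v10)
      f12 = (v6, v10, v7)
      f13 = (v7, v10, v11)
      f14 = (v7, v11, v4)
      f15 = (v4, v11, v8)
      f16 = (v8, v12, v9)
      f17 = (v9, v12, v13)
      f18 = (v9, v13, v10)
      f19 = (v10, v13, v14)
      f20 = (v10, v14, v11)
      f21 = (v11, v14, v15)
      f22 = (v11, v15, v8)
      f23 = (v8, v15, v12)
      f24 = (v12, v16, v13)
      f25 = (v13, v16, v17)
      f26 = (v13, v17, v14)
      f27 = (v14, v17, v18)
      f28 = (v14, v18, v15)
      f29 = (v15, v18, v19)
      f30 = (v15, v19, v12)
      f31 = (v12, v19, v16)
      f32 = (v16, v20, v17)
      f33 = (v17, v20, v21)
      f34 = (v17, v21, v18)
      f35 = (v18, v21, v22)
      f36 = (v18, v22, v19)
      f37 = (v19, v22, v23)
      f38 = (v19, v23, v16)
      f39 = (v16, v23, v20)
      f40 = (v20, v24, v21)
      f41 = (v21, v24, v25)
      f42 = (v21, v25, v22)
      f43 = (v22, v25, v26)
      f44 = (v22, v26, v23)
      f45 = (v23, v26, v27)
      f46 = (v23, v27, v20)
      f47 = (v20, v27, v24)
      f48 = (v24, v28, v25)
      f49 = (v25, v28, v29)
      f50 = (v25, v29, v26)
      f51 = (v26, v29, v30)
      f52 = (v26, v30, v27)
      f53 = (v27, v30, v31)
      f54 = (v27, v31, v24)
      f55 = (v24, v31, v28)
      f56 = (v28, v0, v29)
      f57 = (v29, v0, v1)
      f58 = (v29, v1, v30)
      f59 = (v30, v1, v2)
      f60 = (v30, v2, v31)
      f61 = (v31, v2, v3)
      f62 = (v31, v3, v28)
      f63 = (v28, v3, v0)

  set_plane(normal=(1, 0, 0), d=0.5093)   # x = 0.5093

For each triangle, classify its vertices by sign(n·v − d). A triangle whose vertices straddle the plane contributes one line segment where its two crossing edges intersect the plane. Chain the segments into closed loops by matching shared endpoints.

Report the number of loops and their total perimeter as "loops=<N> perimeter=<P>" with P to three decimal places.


Straddling triangles (16 of 64):
  (v4,v8,v5) [+-+] → (0.5093, 1.92904, 0)–(0.5093, 1.6419, 0.287155)  len=0.4061
  (v5,v8,v9) [+--] → (0.5093, 1.6419, 0.287155)–(0.5093, 1.31906, 0.61)  len=0.4566
  (v5,v9,v6) [+-+] → (0.5093, 1.31906, 0.61)–(0.5093, 0.841408, 0.132409)  len=0.6755
  (v6,v9,v10) [+--] → (0.5093, 0.841408, 0.132409)–(0.5093, 0.708999, 0)  len=0.1873
  (v6,v10,v7) [+-+] → (0.5093, 0.708999, 0)–(0.5093, 0.996214, -0.287155)  len=0.4061
  (v7,v10,v11) [+--] → (0.5093, 0.996214, -0.287155)–(0.5093, 1.31906, -0.61)  len=0.4566
  (v7,v11,v4) [+-+] → (0.5093, 1.31906, -0.61)–(0.5093, 1.52435, -0.404691)  len=0.2903
  (v4,v11,v8) [+--] → (0.5093, 1.52435, -0.404691)–(0.5093, 1.92904, 0)  len=0.5723
  (v24,v28,v25) [-+-] → (0.5093, -1.92904, 0)–(0.5093, -1.52435, 0.404691)  len=0.5723
  (v25,v28,v29) [-++] → (0.5093, -1.52435, 0.404691)–(0.5093, -1.31906, 0.61)  len=0.2903
  (v25,v29,v26) [-+-] → (0.5093, -1.31906, 0.61)–(0.5093, -0.996214, 0.287155)  len=0.4566
  (v26,v29,v30) [-++] → (0.5093, -0.996214, 0.287155)–(0.5093, -0.708999, 0)  len=0.4061
  (v26,v30,v27) [-+-] → (0.5093, -0.708999, 0)–(0.5093, -0.841408, -0.132409)  len=0.1873
  (v27,v30,v31) [-++] → (0.5093, -0.841408, -0.132409)–(0.5093, -1.31906, -0.61)  len=0.6755
  (v27,v31,v24) [-+-] → (0.5093, -1.31906, -0.61)–(0.5093, -1.6419, -0.287155)  len=0.4566
  (v24,v31,v28) [-++] → (0.5093, -1.6419, -0.287155)–(0.5093, -1.92904, 0)  len=0.4061

Chained into 2 loop(s):
  loop 1: 8 segments, perimeter = 3.4507
  loop 2: 8 segments, perimeter = 3.4507
Total perimeter = 6.901

loops=2 perimeter=6.901


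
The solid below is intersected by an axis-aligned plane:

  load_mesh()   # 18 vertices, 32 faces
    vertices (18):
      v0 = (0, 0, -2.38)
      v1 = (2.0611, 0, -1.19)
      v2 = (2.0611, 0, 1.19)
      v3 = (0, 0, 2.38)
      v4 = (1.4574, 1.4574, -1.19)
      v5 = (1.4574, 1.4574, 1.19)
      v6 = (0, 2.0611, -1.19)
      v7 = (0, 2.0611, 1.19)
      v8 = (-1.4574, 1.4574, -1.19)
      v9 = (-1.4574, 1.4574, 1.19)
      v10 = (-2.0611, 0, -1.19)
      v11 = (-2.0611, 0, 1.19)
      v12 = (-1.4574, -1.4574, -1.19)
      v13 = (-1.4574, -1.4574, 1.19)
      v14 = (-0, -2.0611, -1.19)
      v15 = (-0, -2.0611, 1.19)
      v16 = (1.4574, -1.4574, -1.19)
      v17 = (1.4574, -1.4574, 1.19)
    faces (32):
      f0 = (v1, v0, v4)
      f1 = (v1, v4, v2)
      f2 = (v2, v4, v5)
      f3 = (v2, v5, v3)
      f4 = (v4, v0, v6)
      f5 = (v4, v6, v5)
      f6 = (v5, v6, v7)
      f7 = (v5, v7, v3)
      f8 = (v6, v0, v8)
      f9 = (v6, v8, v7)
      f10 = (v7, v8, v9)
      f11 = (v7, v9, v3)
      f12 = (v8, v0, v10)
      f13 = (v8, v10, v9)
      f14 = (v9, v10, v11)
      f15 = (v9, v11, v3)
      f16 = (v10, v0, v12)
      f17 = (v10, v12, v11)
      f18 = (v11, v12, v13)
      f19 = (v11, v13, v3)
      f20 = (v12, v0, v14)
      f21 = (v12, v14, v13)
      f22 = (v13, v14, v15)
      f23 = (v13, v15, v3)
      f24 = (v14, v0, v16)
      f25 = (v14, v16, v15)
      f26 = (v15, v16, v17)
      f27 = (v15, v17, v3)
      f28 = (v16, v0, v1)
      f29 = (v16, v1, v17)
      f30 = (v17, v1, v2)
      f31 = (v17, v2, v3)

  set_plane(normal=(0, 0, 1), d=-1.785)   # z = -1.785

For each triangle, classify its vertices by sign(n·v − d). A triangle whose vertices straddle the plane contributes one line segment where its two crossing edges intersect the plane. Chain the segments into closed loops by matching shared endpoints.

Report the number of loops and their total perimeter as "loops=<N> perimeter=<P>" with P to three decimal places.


Straddling triangles (8 of 32):
  (v1,v0,v4) [+-+] → (1.03055, 0, -1.785)–(0.7287, 0.7287, -1.785)  len=0.7887
  (v4,v0,v6) [+-+] → (0.7287, 0.7287, -1.785)–(0, 1.03055, -1.785)  len=0.7887
  (v6,v0,v8) [+-+] → (0, 1.03055, -1.785)–(-0.7287, 0.7287, -1.785)  len=0.7887
  (v8,v0,v10) [+-+] → (-0.7287, 0.7287, -1.785)–(-1.03055, 0, -1.785)  len=0.7887
  (v10,v0,v12) [+-+] → (-1.03055, 0, -1.785)–(-0.7287, -0.7287, -1.785)  len=0.7887
  (v12,v0,v14) [+-+] → (-0.7287, -0.7287, -1.785)–(0, -1.03055, -1.785)  len=0.7887
  (v14,v0,v16) [+-+] → (0, -1.03055, -1.785)–(0.7287, -0.7287, -1.785)  len=0.7887
  (v16,v0,v1) [+-+] → (0.7287, -0.7287, -1.785)–(1.03055, 0, -1.785)  len=0.7887

Chained into 1 loop(s):
  loop 1: 8 segments, perimeter = 6.3100
Total perimeter = 6.310

loops=1 perimeter=6.310


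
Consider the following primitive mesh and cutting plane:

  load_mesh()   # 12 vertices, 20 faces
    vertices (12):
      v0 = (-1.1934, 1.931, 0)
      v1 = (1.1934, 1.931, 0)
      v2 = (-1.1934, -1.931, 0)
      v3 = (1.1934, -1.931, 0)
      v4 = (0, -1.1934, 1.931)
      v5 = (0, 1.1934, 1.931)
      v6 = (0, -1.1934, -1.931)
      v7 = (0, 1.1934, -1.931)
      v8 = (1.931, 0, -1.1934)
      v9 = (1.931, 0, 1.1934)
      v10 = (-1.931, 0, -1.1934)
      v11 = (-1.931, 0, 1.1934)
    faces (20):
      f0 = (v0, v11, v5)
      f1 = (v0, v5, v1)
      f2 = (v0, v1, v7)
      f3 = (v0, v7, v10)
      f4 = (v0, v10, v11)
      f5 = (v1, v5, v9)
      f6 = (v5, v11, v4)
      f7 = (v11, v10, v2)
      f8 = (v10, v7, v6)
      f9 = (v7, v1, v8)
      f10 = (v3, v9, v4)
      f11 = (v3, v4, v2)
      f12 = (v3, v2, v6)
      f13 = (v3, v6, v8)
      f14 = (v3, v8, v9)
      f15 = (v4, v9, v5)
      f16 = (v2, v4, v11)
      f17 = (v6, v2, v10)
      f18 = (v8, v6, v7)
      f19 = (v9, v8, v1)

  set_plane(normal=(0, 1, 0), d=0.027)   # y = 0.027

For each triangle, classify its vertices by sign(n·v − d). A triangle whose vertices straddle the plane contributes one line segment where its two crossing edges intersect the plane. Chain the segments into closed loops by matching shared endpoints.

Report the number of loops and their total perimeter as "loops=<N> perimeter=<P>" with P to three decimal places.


Straddling triangles (10 of 20):
  (v0,v11,v5) [+-+] → (-1.92069, 0.027, 1.17671)–(-1.88731, 0.027, 1.21009)  len=0.0472
  (v0,v7,v10) [++-] → (-1.88731, 0.027, -1.21009)–(-1.92069, 0.027, -1.17671)  len=0.0472
  (v0,v10,v11) [+--] → (-1.92069, 0.027, -1.17671)–(-1.92069, 0.027, 1.17671)  len=2.3534
  (v1,v5,v9) [++-] → (1.88731, 0.027, 1.21009)–(1.92069, 0.027, 1.17671)  len=0.0472
  (v5,v11,v4) [+--] → (-1.88731, 0.027, 1.21009)–(0, 0.027, 1.931)  len=2.0203
  (v10,v7,v6) [-+-] → (-1.88731, 0.027, -1.21009)–(0, 0.027, -1.931)  len=2.0203
  (v7,v1,v8) [++-] → (1.92069, 0.027, -1.17671)–(1.88731, 0.027, -1.21009)  len=0.0472
  (v4,v9,v5) [--+] → (1.88731, 0.027, 1.21009)–(0, 0.027, 1.931)  len=2.0203
  (v8,v6,v7) [--+] → (0, 0.027, -1.931)–(1.88731, 0.027, -1.21009)  len=2.0203
  (v9,v8,v1) [--+] → (1.92069, 0.027, -1.17671)–(1.92069, 0.027, 1.17671)  len=2.3534

Chained into 1 loop(s):
  loop 1: 10 segments, perimeter = 12.9769
Total perimeter = 12.977

loops=1 perimeter=12.977


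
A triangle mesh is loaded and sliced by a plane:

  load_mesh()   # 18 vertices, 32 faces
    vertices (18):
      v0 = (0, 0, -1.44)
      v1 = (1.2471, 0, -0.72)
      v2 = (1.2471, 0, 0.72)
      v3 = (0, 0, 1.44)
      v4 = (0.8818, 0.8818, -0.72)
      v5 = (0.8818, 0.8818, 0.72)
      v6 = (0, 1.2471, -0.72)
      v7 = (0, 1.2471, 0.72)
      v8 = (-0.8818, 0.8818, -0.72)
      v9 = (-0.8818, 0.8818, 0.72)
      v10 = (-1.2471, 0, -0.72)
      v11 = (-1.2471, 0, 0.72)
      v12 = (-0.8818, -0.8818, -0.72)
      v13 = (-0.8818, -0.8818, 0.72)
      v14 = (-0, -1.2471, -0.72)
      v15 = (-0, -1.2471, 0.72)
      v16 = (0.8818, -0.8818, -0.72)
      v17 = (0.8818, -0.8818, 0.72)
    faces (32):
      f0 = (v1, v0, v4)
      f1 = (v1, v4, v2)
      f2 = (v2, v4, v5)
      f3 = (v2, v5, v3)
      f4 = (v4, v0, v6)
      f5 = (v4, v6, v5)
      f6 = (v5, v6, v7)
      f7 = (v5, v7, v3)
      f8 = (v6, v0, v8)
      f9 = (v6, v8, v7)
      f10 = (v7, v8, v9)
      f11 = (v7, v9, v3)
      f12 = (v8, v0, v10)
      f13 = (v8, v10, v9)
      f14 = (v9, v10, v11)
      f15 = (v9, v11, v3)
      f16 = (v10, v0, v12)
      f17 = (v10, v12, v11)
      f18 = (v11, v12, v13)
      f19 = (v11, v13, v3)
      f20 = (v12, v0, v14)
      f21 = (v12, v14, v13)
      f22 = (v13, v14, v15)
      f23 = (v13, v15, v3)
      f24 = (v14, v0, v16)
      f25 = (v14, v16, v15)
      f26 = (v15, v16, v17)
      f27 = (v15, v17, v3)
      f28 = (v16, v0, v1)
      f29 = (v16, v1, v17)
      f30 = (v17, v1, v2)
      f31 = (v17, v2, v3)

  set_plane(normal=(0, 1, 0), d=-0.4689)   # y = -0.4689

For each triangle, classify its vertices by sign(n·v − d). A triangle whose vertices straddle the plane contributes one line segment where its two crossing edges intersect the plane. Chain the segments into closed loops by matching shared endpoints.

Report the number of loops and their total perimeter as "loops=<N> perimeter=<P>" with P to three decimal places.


loops=1 perimeter=7.506

Straddling triangles (12 of 32):
  (v10,v0,v12) [++-] → (-0.4689, -0.4689, -1.05714)–(-1.05285, -0.4689, -0.72)  len=0.6743
  (v10,v12,v11) [+-+] → (-1.05285, -0.4689, -0.72)–(-1.05285, -0.4689, -0.0457247)  len=0.6743
  (v11,v12,v13) [+--] → (-1.05285, -0.4689, -0.0457247)–(-1.05285, -0.4689, 0.72)  len=0.7657
  (v11,v13,v3) [+-+] → (-1.05285, -0.4689, 0.72)–(-0.4689, -0.4689, 1.05714)  len=0.6743
  (v12,v0,v14) [-+-] → (-0.4689, -0.4689, -1.05714)–(0, -0.4689, -1.16929)  len=0.4821
  (v13,v15,v3) [--+] → (0, -0.4689, 1.16929)–(-0.4689, -0.4689, 1.05714)  len=0.4821
  (v14,v0,v16) [-+-] → (0, -0.4689, -1.16929)–(0.4689, -0.4689, -1.05714)  len=0.4821
  (v15,v17,v3) [--+] → (0.4689, -0.4689, 1.05714)–(0, -0.4689, 1.16929)  len=0.4821
  (v16,v0,v1) [-++] → (0.4689, -0.4689, -1.05714)–(1.05285, -0.4689, -0.72)  len=0.6743
  (v16,v1,v17) [-+-] → (1.05285, -0.4689, -0.72)–(1.05285, -0.4689, 0.0457247)  len=0.7657
  (v17,v1,v2) [-++] → (1.05285, -0.4689, 0.0457247)–(1.05285, -0.4689, 0.72)  len=0.6743
  (v17,v2,v3) [-++] → (1.05285, -0.4689, 0.72)–(0.4689, -0.4689, 1.05714)  len=0.6743

Chained into 1 loop(s):
  loop 1: 12 segments, perimeter = 7.5056
Total perimeter = 7.506


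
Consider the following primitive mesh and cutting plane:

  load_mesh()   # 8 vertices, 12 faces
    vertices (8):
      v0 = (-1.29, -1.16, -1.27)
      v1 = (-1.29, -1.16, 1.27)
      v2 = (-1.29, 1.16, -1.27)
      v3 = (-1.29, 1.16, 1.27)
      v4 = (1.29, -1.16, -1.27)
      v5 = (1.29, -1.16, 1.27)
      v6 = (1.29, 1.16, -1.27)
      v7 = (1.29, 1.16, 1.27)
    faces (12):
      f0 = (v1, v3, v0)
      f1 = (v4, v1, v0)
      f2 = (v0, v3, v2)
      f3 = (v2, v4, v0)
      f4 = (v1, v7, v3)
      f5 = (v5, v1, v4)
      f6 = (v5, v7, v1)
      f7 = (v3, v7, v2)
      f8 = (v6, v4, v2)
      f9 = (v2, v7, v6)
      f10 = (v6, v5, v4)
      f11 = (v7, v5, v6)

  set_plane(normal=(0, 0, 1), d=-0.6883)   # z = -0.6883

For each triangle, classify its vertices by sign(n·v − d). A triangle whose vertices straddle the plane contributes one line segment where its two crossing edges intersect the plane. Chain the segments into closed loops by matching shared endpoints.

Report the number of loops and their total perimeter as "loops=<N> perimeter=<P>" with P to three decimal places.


Straddling triangles (8 of 12):
  (v1,v3,v0) [++-] → (-1.29, -0.628683, -0.6883)–(-1.29, -1.16, -0.6883)  len=0.5313
  (v4,v1,v0) [-+-] → (0.699139, -1.16, -0.6883)–(-1.29, -1.16, -0.6883)  len=1.9891
  (v0,v3,v2) [-+-] → (-1.29, -0.628683, -0.6883)–(-1.29, 1.16, -0.6883)  len=1.7887
  (v5,v1,v4) [++-] → (0.699139, -1.16, -0.6883)–(1.29, -1.16, -0.6883)  len=0.5909
  (v3,v7,v2) [++-] → (-0.699139, 1.16, -0.6883)–(-1.29, 1.16, -0.6883)  len=0.5909
  (v2,v7,v6) [-+-] → (-0.699139, 1.16, -0.6883)–(1.29, 1.16, -0.6883)  len=1.9891
  (v6,v5,v4) [-+-] → (1.29, 0.628683, -0.6883)–(1.29, -1.16, -0.6883)  len=1.7887
  (v7,v5,v6) [++-] → (1.29, 0.628683, -0.6883)–(1.29, 1.16, -0.6883)  len=0.5313

Chained into 1 loop(s):
  loop 1: 8 segments, perimeter = 9.8000
Total perimeter = 9.800

loops=1 perimeter=9.800


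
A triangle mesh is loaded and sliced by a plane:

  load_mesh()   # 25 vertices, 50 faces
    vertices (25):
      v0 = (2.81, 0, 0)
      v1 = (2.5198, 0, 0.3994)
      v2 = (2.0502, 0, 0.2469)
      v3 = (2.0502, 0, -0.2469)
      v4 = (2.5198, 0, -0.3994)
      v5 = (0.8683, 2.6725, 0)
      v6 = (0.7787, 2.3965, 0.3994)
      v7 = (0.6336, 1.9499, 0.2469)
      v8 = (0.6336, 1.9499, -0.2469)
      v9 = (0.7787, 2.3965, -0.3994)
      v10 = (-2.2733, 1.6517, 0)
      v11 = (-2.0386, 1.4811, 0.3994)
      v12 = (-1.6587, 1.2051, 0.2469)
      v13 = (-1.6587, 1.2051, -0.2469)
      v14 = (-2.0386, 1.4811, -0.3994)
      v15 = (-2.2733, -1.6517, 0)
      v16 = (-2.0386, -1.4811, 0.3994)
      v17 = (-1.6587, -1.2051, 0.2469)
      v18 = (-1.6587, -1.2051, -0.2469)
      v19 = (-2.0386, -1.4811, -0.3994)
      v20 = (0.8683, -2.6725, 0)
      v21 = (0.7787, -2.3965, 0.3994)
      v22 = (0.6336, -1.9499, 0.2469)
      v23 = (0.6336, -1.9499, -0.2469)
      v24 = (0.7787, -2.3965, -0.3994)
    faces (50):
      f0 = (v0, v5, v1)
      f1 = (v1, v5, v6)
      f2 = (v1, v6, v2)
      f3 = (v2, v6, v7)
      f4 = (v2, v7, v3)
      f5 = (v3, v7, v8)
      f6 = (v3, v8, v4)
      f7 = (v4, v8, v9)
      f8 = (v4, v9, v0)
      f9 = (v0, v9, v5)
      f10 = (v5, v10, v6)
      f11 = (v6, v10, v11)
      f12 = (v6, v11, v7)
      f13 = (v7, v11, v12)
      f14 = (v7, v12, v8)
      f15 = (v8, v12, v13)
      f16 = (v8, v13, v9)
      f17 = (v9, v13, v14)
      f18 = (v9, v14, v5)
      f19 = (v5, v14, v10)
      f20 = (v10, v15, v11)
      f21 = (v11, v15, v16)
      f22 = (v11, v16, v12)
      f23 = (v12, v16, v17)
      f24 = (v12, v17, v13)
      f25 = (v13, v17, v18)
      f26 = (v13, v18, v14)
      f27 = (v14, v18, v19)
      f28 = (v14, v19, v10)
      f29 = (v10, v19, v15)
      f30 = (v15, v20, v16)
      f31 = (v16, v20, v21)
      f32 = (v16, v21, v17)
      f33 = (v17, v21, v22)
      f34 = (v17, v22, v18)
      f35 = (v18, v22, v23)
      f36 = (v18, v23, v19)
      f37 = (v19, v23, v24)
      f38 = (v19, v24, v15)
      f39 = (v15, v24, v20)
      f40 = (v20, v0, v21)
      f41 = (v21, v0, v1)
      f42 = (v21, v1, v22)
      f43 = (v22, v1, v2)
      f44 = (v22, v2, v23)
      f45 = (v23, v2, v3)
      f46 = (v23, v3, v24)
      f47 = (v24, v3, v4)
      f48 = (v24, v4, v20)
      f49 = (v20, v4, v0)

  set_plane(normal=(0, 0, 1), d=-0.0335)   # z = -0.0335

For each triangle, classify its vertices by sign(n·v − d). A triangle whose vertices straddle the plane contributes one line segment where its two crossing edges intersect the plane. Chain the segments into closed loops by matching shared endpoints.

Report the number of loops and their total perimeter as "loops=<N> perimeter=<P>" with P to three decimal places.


Straddling triangles (20 of 50):
  (v2,v7,v3) [++-] → (1.438, 0.842666, -0.0335)–(2.0502, 0, -0.0335)  len=1.0416
  (v3,v7,v8) [-+-] → (1.438, 0.842666, -0.0335)–(0.6336, 1.9499, -0.0335)  len=1.3686
  (v4,v9,v0) [--+] → (2.63962, 0.201008, -0.0335)–(2.78566, 0, -0.0335)  len=0.2485
  (v0,v9,v5) [+-+] → (2.63962, 0.201008, -0.0335)–(0.860785, 2.64935, -0.0335)  len=3.0263
  (v7,v12,v8) [++-] → (-0.357038, 1.62803, -0.0335)–(0.6336, 1.9499, -0.0335)  len=1.0416
  (v8,v12,v13) [-+-] → (-0.357038, 1.62803, -0.0335)–(-1.6587, 1.2051, -0.0335)  len=1.3686
  (v9,v14,v5) [--+] → (0.624481, 2.57257, -0.0335)–(0.860785, 2.64935, -0.0335)  len=0.2485
  (v5,v14,v10) [+-+] → (0.624481, 2.57257, -0.0335)–(-2.25361, 1.63739, -0.0335)  len=3.0262
  (v12,v17,v13) [++-] → (-1.6587, 0.163511, -0.0335)–(-1.6587, 1.2051, -0.0335)  len=1.0416
  (v13,v17,v18) [-+-] → (-1.6587, 0.163511, -0.0335)–(-1.6587, -1.2051, -0.0335)  len=1.3686
  (v14,v19,v10) [--+] → (-2.25361, 1.38893, -0.0335)–(-2.25361, 1.63739, -0.0335)  len=0.2485
  (v10,v19,v15) [+-+] → (-2.25361, 1.38893, -0.0335)–(-2.25361, -1.63739, -0.0335)  len=3.0263
  (v17,v22,v18) [++-] → (-0.668062, -1.52697, -0.0335)–(-1.6587, -1.2051, -0.0335)  len=1.0416
  (v18,v22,v23) [-+-] → (-0.668062, -1.52697, -0.0335)–(0.6336, -1.9499, -0.0335)  len=1.3686
  (v19,v24,v15) [--+] → (-2.01731, -1.71417, -0.0335)–(-2.25361, -1.63739, -0.0335)  len=0.2485
  (v15,v24,v20) [+-+] → (-2.01731, -1.71417, -0.0335)–(0.860785, -2.64935, -0.0335)  len=3.0262
  (v22,v2,v23) [++-] → (1.2458, -1.10723, -0.0335)–(0.6336, -1.9499, -0.0335)  len=1.0416
  (v23,v2,v3) [-+-] → (1.2458, -1.10723, -0.0335)–(2.0502, 0, -0.0335)  len=1.3686
  (v24,v4,v20) [--+] → (1.00682, -2.44834, -0.0335)–(0.860785, -2.64935, -0.0335)  len=0.2485
  (v20,v4,v0) [+-+] → (1.00682, -2.44834, -0.0335)–(2.78566, 0, -0.0335)  len=3.0263

Chained into 2 loop(s):
  loop 1: 10 segments, perimeter = 12.0510
  loop 2: 10 segments, perimeter = 16.3737
Total perimeter = 28.425

loops=2 perimeter=28.425


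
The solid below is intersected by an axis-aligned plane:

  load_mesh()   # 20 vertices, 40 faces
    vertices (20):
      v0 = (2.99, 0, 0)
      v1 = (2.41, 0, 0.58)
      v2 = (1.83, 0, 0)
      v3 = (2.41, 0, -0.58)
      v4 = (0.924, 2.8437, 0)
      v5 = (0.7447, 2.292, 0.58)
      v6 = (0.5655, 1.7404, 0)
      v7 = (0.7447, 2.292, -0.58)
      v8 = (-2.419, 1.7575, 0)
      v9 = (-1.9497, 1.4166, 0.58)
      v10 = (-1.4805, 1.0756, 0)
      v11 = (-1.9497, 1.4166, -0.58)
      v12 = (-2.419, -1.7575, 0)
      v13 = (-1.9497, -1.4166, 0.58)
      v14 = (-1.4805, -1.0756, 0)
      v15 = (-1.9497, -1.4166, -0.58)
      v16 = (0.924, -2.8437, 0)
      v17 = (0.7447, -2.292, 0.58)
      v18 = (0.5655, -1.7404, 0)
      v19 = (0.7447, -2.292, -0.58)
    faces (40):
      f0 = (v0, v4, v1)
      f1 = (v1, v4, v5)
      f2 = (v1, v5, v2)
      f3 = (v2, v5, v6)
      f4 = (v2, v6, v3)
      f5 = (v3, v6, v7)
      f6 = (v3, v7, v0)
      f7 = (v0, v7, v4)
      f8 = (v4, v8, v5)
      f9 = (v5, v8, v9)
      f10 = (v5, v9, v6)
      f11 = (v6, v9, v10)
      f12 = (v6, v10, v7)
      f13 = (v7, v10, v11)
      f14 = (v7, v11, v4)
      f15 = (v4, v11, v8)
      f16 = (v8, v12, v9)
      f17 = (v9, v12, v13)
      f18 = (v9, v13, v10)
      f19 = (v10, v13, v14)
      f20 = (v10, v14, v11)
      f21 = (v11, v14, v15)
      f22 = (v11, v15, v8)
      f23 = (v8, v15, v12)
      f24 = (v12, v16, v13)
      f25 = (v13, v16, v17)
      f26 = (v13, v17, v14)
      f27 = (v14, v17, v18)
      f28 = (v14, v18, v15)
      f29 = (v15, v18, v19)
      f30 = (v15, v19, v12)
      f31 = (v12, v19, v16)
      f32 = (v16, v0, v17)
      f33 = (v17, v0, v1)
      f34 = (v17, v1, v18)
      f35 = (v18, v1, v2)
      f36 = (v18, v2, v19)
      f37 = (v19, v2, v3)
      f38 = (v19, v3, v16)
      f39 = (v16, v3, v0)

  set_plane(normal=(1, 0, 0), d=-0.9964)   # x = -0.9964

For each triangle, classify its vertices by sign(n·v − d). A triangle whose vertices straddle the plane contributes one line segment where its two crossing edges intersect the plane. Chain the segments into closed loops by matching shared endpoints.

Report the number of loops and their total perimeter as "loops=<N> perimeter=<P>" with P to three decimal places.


loops=2 perimeter=6.092

Straddling triangles (16 of 40):
  (v4,v8,v5) [+-+] → (-0.9964, 2.21973, 0)–(-0.9964, 1.99785, 0.260805)  len=0.3424
  (v5,v8,v9) [+--] → (-0.9964, 1.99785, 0.260805)–(-0.9964, 1.72632, 0.58)  len=0.4191
  (v5,v9,v6) [+-+] → (-0.9964, 1.72632, 0.58)–(-0.9964, 1.53933, 0.360171)  len=0.2886
  (v6,v9,v10) [+--] → (-0.9964, 1.53933, 0.360171)–(-0.9964, 1.2329, 0)  len=0.4729
  (v6,v10,v7) [+-+] → (-0.9964, 1.2329, 0)–(-0.9964, 1.34023, -0.126181)  len=0.1657
  (v7,v10,v11) [+--] → (-0.9964, 1.34023, -0.126181)–(-0.9964, 1.72632, -0.58)  len=0.5958
  (v7,v11,v4) [+-+] → (-0.9964, 1.72632, -0.58)–(-0.9964, 1.89002, -0.387595)  len=0.2526
  (v4,v11,v8) [+--] → (-0.9964, 1.89002, -0.387595)–(-0.9964, 2.21973, 0)  len=0.5089
  (v12,v16,v13) [-+-] → (-0.9964, -2.21973, 0)–(-0.9964, -1.89002, 0.387595)  len=0.5089
  (v13,v16,v17) [-++] → (-0.9964, -1.89002, 0.387595)–(-0.9964, -1.72632, 0.58)  len=0.2526
  (v13,v17,v14) [-+-] → (-0.9964, -1.72632, 0.58)–(-0.9964, -1.34023, 0.126181)  len=0.5958
  (v14,v17,v18) [-++] → (-0.9964, -1.34023, 0.126181)–(-0.9964, -1.2329, 0)  len=0.1657
  (v14,v18,v15) [-+-] → (-0.9964, -1.2329, 0)–(-0.9964, -1.53933, -0.360171)  len=0.4729
  (v15,v18,v19) [-++] → (-0.9964, -1.53933, -0.360171)–(-0.9964, -1.72632, -0.58)  len=0.2886
  (v15,v19,v12) [-+-] → (-0.9964, -1.72632, -0.58)–(-0.9964, -1.99785, -0.260805)  len=0.4191
  (v12,v19,v16) [-++] → (-0.9964, -1.99785, -0.260805)–(-0.9964, -2.21973, 0)  len=0.3424

Chained into 2 loop(s):
  loop 1: 8 segments, perimeter = 3.0459
  loop 2: 8 segments, perimeter = 3.0459
Total perimeter = 6.092


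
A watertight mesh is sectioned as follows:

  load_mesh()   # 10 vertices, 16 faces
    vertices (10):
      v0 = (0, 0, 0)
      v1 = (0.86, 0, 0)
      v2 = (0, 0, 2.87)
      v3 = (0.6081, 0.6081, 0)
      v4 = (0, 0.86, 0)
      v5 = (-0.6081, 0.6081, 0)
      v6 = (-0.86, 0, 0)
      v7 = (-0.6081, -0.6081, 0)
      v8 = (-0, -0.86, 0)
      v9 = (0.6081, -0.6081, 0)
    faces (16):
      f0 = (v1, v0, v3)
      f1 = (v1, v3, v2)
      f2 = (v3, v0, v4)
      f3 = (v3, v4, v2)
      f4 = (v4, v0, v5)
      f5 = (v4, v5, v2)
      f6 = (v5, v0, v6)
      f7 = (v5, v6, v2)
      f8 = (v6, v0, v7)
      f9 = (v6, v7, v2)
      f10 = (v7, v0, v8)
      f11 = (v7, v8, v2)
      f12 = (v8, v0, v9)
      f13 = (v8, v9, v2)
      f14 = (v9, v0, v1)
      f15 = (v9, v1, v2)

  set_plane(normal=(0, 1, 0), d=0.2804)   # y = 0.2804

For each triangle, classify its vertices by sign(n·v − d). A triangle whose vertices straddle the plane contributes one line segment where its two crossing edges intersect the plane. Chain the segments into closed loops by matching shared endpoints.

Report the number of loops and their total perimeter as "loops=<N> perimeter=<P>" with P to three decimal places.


loops=1 perimeter=5.674

Straddling triangles (8 of 16):
  (v1,v0,v3) [--+] → (0.2804, 0.2804, 0)–(0.743847, 0.2804, 0)  len=0.4634
  (v1,v3,v2) [-+-] → (0.743847, 0.2804, 0)–(0.2804, 0.2804, 1.54662)  len=1.6146
  (v3,v0,v4) [+-+] → (0.2804, 0.2804, 0)–(0, 0.2804, 0)  len=0.2804
  (v3,v4,v2) [++-] → (0, 0.2804, 1.93425)–(0.2804, 0.2804, 1.54662)  len=0.4784
  (v4,v0,v5) [+-+] → (0, 0.2804, 0)–(-0.2804, 0.2804, 0)  len=0.2804
  (v4,v5,v2) [++-] → (-0.2804, 0.2804, 1.54662)–(0, 0.2804, 1.93425)  len=0.4784
  (v5,v0,v6) [+--] → (-0.2804, 0.2804, 0)–(-0.743847, 0.2804, 0)  len=0.4634
  (v5,v6,v2) [+--] → (-0.743847, 0.2804, 0)–(-0.2804, 0.2804, 1.54662)  len=1.6146

Chained into 1 loop(s):
  loop 1: 8 segments, perimeter = 5.6736
Total perimeter = 5.674


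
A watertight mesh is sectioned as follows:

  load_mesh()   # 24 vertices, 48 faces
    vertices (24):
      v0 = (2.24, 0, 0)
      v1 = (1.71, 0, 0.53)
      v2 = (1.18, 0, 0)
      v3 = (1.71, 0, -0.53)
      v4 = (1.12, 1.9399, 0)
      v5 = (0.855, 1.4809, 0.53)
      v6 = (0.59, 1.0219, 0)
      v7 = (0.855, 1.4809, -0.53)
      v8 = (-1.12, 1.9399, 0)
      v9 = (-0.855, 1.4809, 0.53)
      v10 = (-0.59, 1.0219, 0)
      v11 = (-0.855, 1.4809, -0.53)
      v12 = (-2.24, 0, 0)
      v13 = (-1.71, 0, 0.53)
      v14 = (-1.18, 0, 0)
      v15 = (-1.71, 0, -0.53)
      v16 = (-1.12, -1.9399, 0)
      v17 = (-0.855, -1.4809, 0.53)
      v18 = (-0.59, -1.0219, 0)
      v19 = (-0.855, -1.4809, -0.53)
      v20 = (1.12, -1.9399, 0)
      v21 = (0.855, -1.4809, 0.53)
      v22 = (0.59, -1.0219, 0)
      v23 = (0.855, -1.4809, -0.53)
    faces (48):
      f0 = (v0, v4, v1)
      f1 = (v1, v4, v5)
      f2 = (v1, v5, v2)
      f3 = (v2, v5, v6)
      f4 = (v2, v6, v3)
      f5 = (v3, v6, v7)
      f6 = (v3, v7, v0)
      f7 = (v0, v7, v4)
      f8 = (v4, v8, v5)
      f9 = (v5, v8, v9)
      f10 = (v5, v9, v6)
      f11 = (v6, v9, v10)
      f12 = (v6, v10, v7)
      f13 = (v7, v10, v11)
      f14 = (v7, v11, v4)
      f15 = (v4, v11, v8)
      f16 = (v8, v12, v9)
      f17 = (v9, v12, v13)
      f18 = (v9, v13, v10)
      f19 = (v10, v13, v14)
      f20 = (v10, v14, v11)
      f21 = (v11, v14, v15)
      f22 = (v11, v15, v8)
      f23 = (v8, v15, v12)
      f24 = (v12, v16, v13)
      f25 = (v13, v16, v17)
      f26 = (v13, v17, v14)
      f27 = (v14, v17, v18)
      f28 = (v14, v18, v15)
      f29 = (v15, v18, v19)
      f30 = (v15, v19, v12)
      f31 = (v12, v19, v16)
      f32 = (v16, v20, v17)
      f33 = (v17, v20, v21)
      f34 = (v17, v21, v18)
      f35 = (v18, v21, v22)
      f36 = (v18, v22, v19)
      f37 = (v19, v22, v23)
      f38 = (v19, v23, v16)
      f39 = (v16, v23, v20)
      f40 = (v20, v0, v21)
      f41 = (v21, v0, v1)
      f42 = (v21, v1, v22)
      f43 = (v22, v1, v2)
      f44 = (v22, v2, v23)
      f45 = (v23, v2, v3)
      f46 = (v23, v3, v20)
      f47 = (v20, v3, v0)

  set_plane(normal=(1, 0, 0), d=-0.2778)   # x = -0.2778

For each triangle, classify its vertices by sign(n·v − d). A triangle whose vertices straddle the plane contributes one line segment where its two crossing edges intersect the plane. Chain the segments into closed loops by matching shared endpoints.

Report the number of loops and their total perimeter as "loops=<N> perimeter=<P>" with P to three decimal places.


loops=2 perimeter=5.609

Straddling triangles (16 of 48):
  (v4,v8,v5) [+-+] → (-0.2778, 1.9399, 0)–(-0.2778, 1.74417, 0.226008)  len=0.2990
  (v5,v8,v9) [+--] → (-0.2778, 1.74417, 0.226008)–(-0.2778, 1.4809, 0.53)  len=0.4021
  (v5,v9,v6) [+-+] → (-0.2778, 1.4809, 0.53)–(-0.2778, 1.29755, 0.318293)  len=0.2801
  (v6,v9,v10) [+--] → (-0.2778, 1.29755, 0.318293)–(-0.2778, 1.0219, 0)  len=0.4211
  (v6,v10,v7) [+-+] → (-0.2778, 1.0219, 0)–(-0.2778, 1.12107, -0.114509)  len=0.1515
  (v7,v10,v11) [+--] → (-0.2778, 1.12107, -0.114509)–(-0.2778, 1.4809, -0.53)  len=0.5496
  (v7,v11,v4) [+-+] → (-0.2778, 1.4809, -0.53)–(-0.2778, 1.61504, -0.375106)  len=0.2049
  (v4,v11,v8) [+--] → (-0.2778, 1.61504, -0.375106)–(-0.2778, 1.9399, 0)  len=0.4962
  (v16,v20,v17) [-+-] → (-0.2778, -1.9399, 0)–(-0.2778, -1.61504, 0.375106)  len=0.4962
  (v17,v20,v21) [-++] → (-0.2778, -1.61504, 0.375106)–(-0.2778, -1.4809, 0.53)  len=0.2049
  (v17,v21,v18) [-+-] → (-0.2778, -1.4809, 0.53)–(-0.2778, -1.12107, 0.114509)  len=0.5496
  (v18,v21,v22) [-++] → (-0.2778, -1.12107, 0.114509)–(-0.2778, -1.0219, 0)  len=0.1515
  (v18,v22,v19) [-+-] → (-0.2778, -1.0219, 0)–(-0.2778, -1.29755, -0.318293)  len=0.4211
  (v19,v22,v23) [-++] → (-0.2778, -1.29755, -0.318293)–(-0.2778, -1.4809, -0.53)  len=0.2801
  (v19,v23,v16) [-+-] → (-0.2778, -1.4809, -0.53)–(-0.2778, -1.74417, -0.226008)  len=0.4021
  (v16,v23,v20) [-++] → (-0.2778, -1.74417, -0.226008)–(-0.2778, -1.9399, 0)  len=0.2990

Chained into 2 loop(s):
  loop 1: 8 segments, perimeter = 2.8045
  loop 2: 8 segments, perimeter = 2.8045
Total perimeter = 5.609


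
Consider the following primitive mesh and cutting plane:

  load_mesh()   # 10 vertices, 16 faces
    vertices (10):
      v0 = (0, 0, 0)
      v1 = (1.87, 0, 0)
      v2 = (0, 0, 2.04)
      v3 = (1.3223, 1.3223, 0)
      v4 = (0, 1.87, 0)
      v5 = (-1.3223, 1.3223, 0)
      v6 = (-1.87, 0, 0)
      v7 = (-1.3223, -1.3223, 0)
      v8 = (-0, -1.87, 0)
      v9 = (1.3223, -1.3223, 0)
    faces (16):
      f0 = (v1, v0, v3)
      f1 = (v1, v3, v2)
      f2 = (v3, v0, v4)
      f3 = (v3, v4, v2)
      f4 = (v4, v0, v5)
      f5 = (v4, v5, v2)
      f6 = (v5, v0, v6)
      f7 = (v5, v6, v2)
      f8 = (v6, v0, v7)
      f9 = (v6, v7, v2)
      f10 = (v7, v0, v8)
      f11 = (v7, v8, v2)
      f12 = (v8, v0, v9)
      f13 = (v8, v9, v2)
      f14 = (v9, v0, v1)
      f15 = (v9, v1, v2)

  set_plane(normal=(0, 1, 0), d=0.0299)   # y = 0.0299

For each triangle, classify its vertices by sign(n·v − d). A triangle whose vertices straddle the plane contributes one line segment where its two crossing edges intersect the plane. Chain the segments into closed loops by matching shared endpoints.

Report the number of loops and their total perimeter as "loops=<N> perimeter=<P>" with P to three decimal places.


loops=1 perimeter=9.190

Straddling triangles (8 of 16):
  (v1,v0,v3) [--+] → (0.0299, 0.0299, 0)–(1.85762, 0.0299, 0)  len=1.8277
  (v1,v3,v2) [-+-] → (1.85762, 0.0299, 0)–(0.0299, 0.0299, 1.99387)  len=2.7048
  (v3,v0,v4) [+-+] → (0.0299, 0.0299, 0)–(0, 0.0299, 0)  len=0.0299
  (v3,v4,v2) [++-] → (0, 0.0299, 2.00738)–(0.0299, 0.0299, 1.99387)  len=0.0328
  (v4,v0,v5) [+-+] → (0, 0.0299, 0)–(-0.0299, 0.0299, 0)  len=0.0299
  (v4,v5,v2) [++-] → (-0.0299, 0.0299, 1.99387)–(0, 0.0299, 2.00738)  len=0.0328
  (v5,v0,v6) [+--] → (-0.0299, 0.0299, 0)–(-1.85762, 0.0299, 0)  len=1.8277
  (v5,v6,v2) [+--] → (-1.85762, 0.0299, 0)–(-0.0299, 0.0299, 1.99387)  len=2.7048

Chained into 1 loop(s):
  loop 1: 8 segments, perimeter = 9.1905
Total perimeter = 9.190


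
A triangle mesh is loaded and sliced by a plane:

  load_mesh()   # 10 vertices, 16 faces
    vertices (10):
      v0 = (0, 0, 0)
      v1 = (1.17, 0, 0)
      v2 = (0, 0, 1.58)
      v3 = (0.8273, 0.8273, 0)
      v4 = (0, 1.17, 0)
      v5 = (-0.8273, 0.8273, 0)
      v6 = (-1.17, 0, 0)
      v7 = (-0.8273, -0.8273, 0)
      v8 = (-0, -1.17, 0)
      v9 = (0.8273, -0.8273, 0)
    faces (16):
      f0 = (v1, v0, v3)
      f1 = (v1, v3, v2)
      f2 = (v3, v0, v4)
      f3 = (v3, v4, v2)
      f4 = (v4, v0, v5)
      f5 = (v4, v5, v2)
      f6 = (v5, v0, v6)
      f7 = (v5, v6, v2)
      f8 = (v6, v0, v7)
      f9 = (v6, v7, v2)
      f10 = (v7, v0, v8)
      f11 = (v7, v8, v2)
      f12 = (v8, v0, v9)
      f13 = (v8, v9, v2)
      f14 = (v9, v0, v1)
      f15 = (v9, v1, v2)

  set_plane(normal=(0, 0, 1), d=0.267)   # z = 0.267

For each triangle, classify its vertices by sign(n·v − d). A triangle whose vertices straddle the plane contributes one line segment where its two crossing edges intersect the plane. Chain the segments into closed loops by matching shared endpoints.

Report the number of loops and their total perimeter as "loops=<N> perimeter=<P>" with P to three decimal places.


loops=1 perimeter=5.953

Straddling triangles (8 of 16):
  (v1,v3,v2) [--+] → (0.687497, 0.687497, 0.267)–(0.972285, 0, 0.267)  len=0.7441
  (v3,v4,v2) [--+] → (0, 0.972285, 0.267)–(0.687497, 0.687497, 0.267)  len=0.7441
  (v4,v5,v2) [--+] → (-0.687497, 0.687497, 0.267)–(0, 0.972285, 0.267)  len=0.7441
  (v5,v6,v2) [--+] → (-0.972285, 0, 0.267)–(-0.687497, 0.687497, 0.267)  len=0.7441
  (v6,v7,v2) [--+] → (-0.687497, -0.687497, 0.267)–(-0.972285, 0, 0.267)  len=0.7441
  (v7,v8,v2) [--+] → (0, -0.972285, 0.267)–(-0.687497, -0.687497, 0.267)  len=0.7441
  (v8,v9,v2) [--+] → (0.687497, -0.687497, 0.267)–(0, -0.972285, 0.267)  len=0.7441
  (v9,v1,v2) [--+] → (0.972285, 0, 0.267)–(0.687497, -0.687497, 0.267)  len=0.7441

Chained into 1 loop(s):
  loop 1: 8 segments, perimeter = 5.9532
Total perimeter = 5.953


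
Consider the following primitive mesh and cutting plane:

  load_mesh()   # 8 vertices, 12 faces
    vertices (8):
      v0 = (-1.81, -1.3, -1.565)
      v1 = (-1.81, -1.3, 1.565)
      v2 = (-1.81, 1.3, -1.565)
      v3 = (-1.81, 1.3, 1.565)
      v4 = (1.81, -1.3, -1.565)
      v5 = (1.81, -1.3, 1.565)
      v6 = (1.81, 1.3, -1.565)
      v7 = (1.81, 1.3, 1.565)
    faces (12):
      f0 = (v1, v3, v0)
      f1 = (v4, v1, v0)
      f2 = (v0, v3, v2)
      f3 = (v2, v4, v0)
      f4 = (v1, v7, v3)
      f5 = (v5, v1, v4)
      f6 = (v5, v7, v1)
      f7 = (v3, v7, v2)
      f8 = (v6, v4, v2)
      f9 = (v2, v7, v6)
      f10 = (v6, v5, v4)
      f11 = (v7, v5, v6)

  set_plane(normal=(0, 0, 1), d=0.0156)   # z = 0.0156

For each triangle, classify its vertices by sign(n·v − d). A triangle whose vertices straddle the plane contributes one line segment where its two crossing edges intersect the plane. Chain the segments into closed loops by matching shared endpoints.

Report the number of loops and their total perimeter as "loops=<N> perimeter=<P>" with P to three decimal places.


Straddling triangles (8 of 12):
  (v1,v3,v0) [++-] → (-1.81, 0.0129585, 0.0156)–(-1.81, -1.3, 0.0156)  len=1.3130
  (v4,v1,v0) [-+-] → (-0.0180422, -1.3, 0.0156)–(-1.81, -1.3, 0.0156)  len=1.7920
  (v0,v3,v2) [-+-] → (-1.81, 0.0129585, 0.0156)–(-1.81, 1.3, 0.0156)  len=1.2870
  (v5,v1,v4) [++-] → (-0.0180422, -1.3, 0.0156)–(1.81, -1.3, 0.0156)  len=1.8280
  (v3,v7,v2) [++-] → (0.0180422, 1.3, 0.0156)–(-1.81, 1.3, 0.0156)  len=1.8280
  (v2,v7,v6) [-+-] → (0.0180422, 1.3, 0.0156)–(1.81, 1.3, 0.0156)  len=1.7920
  (v6,v5,v4) [-+-] → (1.81, -0.0129585, 0.0156)–(1.81, -1.3, 0.0156)  len=1.2870
  (v7,v5,v6) [++-] → (1.81, -0.0129585, 0.0156)–(1.81, 1.3, 0.0156)  len=1.3130

Chained into 1 loop(s):
  loop 1: 8 segments, perimeter = 12.4400
Total perimeter = 12.440

loops=1 perimeter=12.440


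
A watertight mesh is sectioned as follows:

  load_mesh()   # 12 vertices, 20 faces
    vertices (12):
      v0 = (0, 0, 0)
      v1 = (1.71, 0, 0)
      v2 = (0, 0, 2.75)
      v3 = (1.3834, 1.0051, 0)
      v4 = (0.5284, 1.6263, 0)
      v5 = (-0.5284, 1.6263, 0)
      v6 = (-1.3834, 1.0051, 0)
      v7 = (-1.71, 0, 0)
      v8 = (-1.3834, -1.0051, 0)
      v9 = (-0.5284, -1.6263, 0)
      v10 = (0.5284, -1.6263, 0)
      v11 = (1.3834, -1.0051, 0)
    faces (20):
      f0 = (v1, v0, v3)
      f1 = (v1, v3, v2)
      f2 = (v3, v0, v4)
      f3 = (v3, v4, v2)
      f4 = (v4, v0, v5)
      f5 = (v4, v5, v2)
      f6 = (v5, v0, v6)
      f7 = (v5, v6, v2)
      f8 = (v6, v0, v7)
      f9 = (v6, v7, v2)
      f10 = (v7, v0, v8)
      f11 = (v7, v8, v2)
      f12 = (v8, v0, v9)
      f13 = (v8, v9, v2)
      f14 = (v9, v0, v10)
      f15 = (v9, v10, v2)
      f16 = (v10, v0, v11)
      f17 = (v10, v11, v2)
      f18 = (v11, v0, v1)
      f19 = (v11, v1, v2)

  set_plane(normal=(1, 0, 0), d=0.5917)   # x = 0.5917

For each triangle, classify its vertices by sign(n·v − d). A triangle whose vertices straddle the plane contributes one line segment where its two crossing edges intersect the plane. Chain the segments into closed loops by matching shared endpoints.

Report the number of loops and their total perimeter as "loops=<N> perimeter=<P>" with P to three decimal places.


Straddling triangles (8 of 20):
  (v1,v0,v3) [+-+] → (0.5917, 0, 0)–(0.5917, 0.429896, 0)  len=0.4299
  (v1,v3,v2) [++-] → (0.5917, 0.429896, 1.57379)–(0.5917, 0, 1.79844)  len=0.4851
  (v3,v0,v4) [+--] → (0.5917, 0.429896, 0)–(0.5917, 1.58031, 0)  len=1.1504
  (v3,v4,v2) [+--] → (0.5917, 1.58031, 0)–(0.5917, 0.429896, 1.57379)  len=1.9494
  (v10,v0,v11) [--+] → (0.5917, -0.429896, 0)–(0.5917, -1.58031, 0)  len=1.1504
  (v10,v11,v2) [-+-] → (0.5917, -1.58031, 0)–(0.5917, -0.429896, 1.57379)  len=1.9494
  (v11,v0,v1) [+-+] → (0.5917, -0.429896, 0)–(0.5917, 0, 0)  len=0.4299
  (v11,v1,v2) [++-] → (0.5917, 0, 1.79844)–(0.5917, -0.429896, 1.57379)  len=0.4851

Chained into 1 loop(s):
  loop 1: 8 segments, perimeter = 8.0296
Total perimeter = 8.030

loops=1 perimeter=8.030


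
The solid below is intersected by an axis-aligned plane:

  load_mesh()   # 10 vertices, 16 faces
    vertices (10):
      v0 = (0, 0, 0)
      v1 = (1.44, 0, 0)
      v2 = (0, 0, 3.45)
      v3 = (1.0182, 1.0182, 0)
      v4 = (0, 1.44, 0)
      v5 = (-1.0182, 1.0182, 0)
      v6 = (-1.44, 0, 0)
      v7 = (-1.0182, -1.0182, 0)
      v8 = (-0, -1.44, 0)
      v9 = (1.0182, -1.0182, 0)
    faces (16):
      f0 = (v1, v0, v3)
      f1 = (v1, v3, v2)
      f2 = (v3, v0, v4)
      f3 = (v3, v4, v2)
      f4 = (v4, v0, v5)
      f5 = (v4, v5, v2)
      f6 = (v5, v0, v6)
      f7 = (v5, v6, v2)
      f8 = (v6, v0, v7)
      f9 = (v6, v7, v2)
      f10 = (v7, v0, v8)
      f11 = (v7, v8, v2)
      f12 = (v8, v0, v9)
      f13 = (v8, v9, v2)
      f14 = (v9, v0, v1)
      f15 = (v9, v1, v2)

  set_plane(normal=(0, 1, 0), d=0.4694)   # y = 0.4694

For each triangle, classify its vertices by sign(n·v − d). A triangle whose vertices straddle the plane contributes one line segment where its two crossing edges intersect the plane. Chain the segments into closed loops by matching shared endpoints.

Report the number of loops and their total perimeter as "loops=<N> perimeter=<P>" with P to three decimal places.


loops=1 perimeter=7.844

Straddling triangles (8 of 16):
  (v1,v0,v3) [--+] → (0.4694, 0.4694, 0)–(1.24555, 0.4694, 0)  len=0.7761
  (v1,v3,v2) [-+-] → (1.24555, 0.4694, 0)–(0.4694, 0.4694, 1.85952)  len=2.0150
  (v3,v0,v4) [+-+] → (0.4694, 0.4694, 0)–(0, 0.4694, 0)  len=0.4694
  (v3,v4,v2) [++-] → (0, 0.4694, 2.3254)–(0.4694, 0.4694, 1.85952)  len=0.6613
  (v4,v0,v5) [+-+] → (0, 0.4694, 0)–(-0.4694, 0.4694, 0)  len=0.4694
  (v4,v5,v2) [++-] → (-0.4694, 0.4694, 1.85952)–(0, 0.4694, 2.3254)  len=0.6613
  (v5,v0,v6) [+--] → (-0.4694, 0.4694, 0)–(-1.24555, 0.4694, 0)  len=0.7761
  (v5,v6,v2) [+--] → (-1.24555, 0.4694, 0)–(-0.4694, 0.4694, 1.85952)  len=2.0150

Chained into 1 loop(s):
  loop 1: 8 segments, perimeter = 7.8438
Total perimeter = 7.844
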